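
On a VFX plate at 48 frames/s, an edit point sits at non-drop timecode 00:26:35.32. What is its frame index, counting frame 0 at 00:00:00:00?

76592

Total seconds to the label: (0 × 3600 + 26 × 60 + 35) = 1595.
Frame index = 1595 × 48 + 32 = 76592.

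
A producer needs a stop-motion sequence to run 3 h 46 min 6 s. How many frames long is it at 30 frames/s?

3 h 46 min 6 s = 13566 s.
Frames = 13566 × 30 = 406980.

406980 frames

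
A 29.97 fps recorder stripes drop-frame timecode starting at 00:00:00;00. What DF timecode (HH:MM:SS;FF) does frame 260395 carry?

02:24:48;15

Ten DF minutes hold 17982 frames, so frame 260395 lies in block 14 (frames 251748–269729) with 8647 frames into that block.
The block's first minute is 1800 frames and the rest 1798 each; 8647 frames reaches minute 4, so 14 × 18 + 4 × 2 = 260 labels have been skipped so far.
Adding those back, label number 260395 + 260 = 260655 at 30 labels/s is 8688 s + 15 f = 2 h 24 min 48 s frame 15, i.e. 02:24:48;15.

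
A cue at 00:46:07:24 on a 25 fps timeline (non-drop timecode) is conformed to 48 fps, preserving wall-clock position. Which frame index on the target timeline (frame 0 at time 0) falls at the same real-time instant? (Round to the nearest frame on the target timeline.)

Source frame index: (0×3600 + 46×60 + 7) × 25 + 24 = 69199.
Real time: 69199 / (25) = 69199/25 s.
Target frame: (69199/25) × (48) = 3321552/25 ≈ 132862.080 → 132862.

frame 132862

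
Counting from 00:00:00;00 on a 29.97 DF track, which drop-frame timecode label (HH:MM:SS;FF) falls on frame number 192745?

01:47:11;09

Ten DF minutes hold 17982 frames, so frame 192745 lies in block 10 (frames 179820–197801) with 12925 frames into that block.
The block's first minute is 1800 frames and the rest 1798 each; 12925 frames reaches minute 7, so 10 × 18 + 7 × 2 = 194 labels have been skipped so far.
Adding those back, label number 192745 + 194 = 192939 at 30 labels/s is 6431 s + 9 f = 1 h 47 min 11 s frame 9, i.e. 01:47:11;09.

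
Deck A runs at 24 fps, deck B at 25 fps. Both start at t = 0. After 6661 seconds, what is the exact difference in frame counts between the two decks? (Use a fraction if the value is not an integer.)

6661 frames

A emits 24 × 6661 = 159864 frames; B emits 25 × 6661 = 166525.
Difference = 6661 frames; B is ahead of A.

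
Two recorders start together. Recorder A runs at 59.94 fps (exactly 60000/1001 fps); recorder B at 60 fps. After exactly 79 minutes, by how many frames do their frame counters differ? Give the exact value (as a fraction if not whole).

79 min = 4740 s.
A emits 60000/1001 × 4740 = 284400000/1001 frames; B emits 60 × 4740 = 284400.
Difference = 284400/1001 frames (≈ 284.1159); B is ahead of A.

284400/1001 frames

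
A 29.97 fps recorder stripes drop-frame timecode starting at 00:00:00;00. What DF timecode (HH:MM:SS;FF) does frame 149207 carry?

01:22:58;15

Ten DF minutes hold 17982 frames, so frame 149207 lies in block 8 (frames 143856–161837) with 5351 frames into that block.
The block's first minute is 1800 frames and the rest 1798 each; 5351 frames reaches minute 2, so 8 × 18 + 2 × 2 = 148 labels have been skipped so far.
Adding those back, label number 149207 + 148 = 149355 at 30 labels/s is 4978 s + 15 f = 1 h 22 min 58 s frame 15, i.e. 01:22:58;15.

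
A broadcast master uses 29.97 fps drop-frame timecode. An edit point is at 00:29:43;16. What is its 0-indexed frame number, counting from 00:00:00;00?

53452

As if non-drop at 30 labels/s: (0 × 3600 + 29 × 60 + 43) × 30 + 16 = 53506.
Minute boundaries passed: 29; those not divisible by 10: 29 − 2 = 27; dropped labels = 2 × 27 = 54.
Actual frame index = 53506 − 54 = 53452.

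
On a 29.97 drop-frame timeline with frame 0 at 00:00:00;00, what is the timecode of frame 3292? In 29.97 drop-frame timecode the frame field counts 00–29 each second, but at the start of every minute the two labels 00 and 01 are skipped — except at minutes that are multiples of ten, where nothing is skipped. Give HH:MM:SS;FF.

00:01:49;24

Each 10-minute DF block holds 10 × 60 × 30 − 9 × 2 = 17982 frames. 3292 ÷ 17982 → 0 full blocks, remainder 3292.
Within the partial block the first minute is 1800 frames and each further minute 1798, so 1 further minute boundary passed. Total skipped labels = 18 × 0 + 2 × 1 = 2.
Non-drop label index = 3292 + 2 = 3294; at 30 labels/s that is 00:01:49:24, i.e. DF 00:01:49;24.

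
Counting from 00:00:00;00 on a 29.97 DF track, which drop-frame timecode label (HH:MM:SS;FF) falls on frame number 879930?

Each 10-minute DF block holds 10 × 60 × 30 − 9 × 2 = 17982 frames. 879930 ÷ 17982 → 48 full blocks, remainder 16794.
Within the partial block the first minute is 1800 frames and each further minute 1798, so 9 further minute boundaries passed. Total skipped labels = 18 × 48 + 2 × 9 = 882.
Non-drop label index = 879930 + 882 = 880812; at 30 labels/s that is 08:09:20:12, i.e. DF 08:09:20;12.

08:09:20;12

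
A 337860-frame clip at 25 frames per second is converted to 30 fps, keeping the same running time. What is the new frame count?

Target frames = source frames × (target rate / source rate) = 337860 × (30)/(25) = 337860 × 6/5 = 405432.

405432 frames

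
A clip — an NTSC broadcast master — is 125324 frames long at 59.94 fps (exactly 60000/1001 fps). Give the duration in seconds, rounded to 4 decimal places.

Running time = 125324 × 1001/60000 = 31362331/15000 s ≈ 2090.8221 s.

2090.8221 seconds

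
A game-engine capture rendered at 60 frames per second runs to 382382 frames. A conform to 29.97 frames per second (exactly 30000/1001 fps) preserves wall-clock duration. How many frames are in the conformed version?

191000 frames

Target frames = source frames × (target rate / source rate) = 382382 × (30000/1001)/(60) = 382382 × 500/1001 = 191000.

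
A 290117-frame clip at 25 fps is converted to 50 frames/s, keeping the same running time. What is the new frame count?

580234 frames

Target frames = source frames × (target rate / source rate) = 290117 × (50)/(25) = 290117 × 2 = 580234.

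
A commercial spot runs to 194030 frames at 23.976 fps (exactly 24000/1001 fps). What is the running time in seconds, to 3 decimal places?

8092.668 seconds

Running time = 194030 × 1001/24000 = 19422403/2400 s ≈ 8092.668 s.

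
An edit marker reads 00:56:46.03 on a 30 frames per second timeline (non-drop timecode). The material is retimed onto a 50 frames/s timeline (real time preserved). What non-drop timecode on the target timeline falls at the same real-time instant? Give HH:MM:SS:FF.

00:56:46:05

Source frame index: (0×3600 + 56×60 + 46) × 30 + 3 = 102183.
Real time: 102183 / (30) = 34061/10 s.
Target frame: (34061/10) × (50) = 170305.
At 50 labels/s: frame 170305 → 00:56:46:05.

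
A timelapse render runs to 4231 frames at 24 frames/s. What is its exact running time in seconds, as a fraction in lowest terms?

4231/24 seconds

Running time = 4231 ÷ (24) = 4231 × 1/24 = 4231/24 s.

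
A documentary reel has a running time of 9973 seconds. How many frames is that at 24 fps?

Frames = 9973 × 24 = 239352.

239352 frames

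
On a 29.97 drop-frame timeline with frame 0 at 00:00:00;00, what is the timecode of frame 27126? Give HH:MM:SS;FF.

00:15:05;04

Ten DF minutes hold 17982 frames, so frame 27126 lies in block 1 (frames 17982–35963) with 9144 frames into that block.
The block's first minute is 1800 frames and the rest 1798 each; 9144 frames reaches minute 5, so 1 × 18 + 5 × 2 = 28 labels have been skipped so far.
Adding those back, label number 27126 + 28 = 27154 at 30 labels/s is 905 s + 4 f = 0 h 15 min 5 s frame 4, i.e. 00:15:05;04.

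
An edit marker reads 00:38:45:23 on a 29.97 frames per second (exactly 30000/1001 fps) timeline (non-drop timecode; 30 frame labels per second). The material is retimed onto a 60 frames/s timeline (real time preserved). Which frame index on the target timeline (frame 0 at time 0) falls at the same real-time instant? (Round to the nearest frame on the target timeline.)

frame 139686

Source frame index: (0×3600 + 38×60 + 45) × 30 + 23 = 69773.
Real time: 69773 / (30000/1001) = 69842773/30000 s.
Target frame: (69842773/30000) × (60) = 69842773/500 ≈ 139685.546 → 139686.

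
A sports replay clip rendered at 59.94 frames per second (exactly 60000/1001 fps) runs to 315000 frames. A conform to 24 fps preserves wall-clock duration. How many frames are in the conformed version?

Target frames = source frames × (target rate / source rate) = 315000 × (24)/(60000/1001) = 315000 × 1001/2500 = 126126.

126126 frames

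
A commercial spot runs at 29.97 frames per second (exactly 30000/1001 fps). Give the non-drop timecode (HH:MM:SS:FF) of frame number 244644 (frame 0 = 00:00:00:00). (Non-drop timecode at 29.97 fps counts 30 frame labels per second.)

02:15:54:24

244644 ÷ 30 = 8154 full seconds, remainder 24 frames.
8154 s = 2 h 15 min 54 s.
Timecode: 02:15:54:24.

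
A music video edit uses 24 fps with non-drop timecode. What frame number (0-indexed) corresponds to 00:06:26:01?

9265

Total seconds to the label: (0 × 3600 + 6 × 60 + 26) = 386.
Frame index = 386 × 24 + 1 = 9265.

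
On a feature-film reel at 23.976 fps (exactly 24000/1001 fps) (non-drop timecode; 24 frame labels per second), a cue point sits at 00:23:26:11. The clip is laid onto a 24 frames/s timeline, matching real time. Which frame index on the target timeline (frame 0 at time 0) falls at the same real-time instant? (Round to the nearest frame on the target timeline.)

Source frame index: (0×3600 + 23×60 + 26) × 24 + 11 = 33755.
Real time: 33755 / (24000/1001) = 6757751/4800 s.
Target frame: (6757751/4800) × (24) = 6757751/200 ≈ 33788.755 → 33789.

frame 33789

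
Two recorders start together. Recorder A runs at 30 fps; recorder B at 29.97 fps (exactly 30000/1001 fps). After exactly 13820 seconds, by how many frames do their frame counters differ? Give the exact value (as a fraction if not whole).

A emits 30 × 13820 = 414600 frames; B emits 30000/1001 × 13820 = 414600000/1001.
Difference = 414600/1001 frames (≈ 414.1858); B is behind A.

414600/1001 frames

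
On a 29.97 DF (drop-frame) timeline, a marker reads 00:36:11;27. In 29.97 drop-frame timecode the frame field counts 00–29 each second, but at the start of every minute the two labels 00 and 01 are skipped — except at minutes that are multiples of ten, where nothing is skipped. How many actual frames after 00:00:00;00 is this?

Complete 10-minute blocks: 3, each 17982 frames → 53946.
Remaining 6 whole minutes in the current block: 1800 + 5 × 1798 = 10790 frames.
Within the current minute: 11 × 30 + 27 − 2 = 355 (labels ;00/;01 skipped at this minute). Total = 53946 + 10790 + 355 = 65091.

65091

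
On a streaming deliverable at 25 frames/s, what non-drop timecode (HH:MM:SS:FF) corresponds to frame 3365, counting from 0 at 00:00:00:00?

3365 ÷ 25 = 134 full seconds, remainder 15 frames.
134 s = 0 h 2 min 14 s.
Timecode: 00:02:14:15.

00:02:14:15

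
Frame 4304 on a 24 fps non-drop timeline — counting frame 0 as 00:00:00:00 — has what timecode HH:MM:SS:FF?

00:02:59:08

4304 ÷ 24 = 179 full seconds, remainder 8 frames.
179 s = 0 h 2 min 59 s.
Timecode: 00:02:59:08.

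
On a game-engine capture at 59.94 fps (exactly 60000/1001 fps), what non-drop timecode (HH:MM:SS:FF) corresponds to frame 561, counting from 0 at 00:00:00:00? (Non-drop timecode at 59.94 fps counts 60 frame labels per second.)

561 ÷ 60 = 9 full seconds, remainder 21 frames.
9 s = 0 h 0 min 9 s.
Timecode: 00:00:09:21.

00:00:09:21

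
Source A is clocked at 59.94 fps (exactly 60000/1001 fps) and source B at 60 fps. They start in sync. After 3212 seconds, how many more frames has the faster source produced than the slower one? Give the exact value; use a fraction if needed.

17520/91 frames

A emits 60000/1001 × 3212 = 17520000/91 frames; B emits 60 × 3212 = 192720.
Difference = 17520/91 frames (≈ 192.5275); B is ahead of A.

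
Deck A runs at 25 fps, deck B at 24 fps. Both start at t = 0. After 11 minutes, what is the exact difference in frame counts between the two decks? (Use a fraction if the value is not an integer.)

11 min = 660 s.
A emits 25 × 660 = 16500 frames; B emits 24 × 660 = 15840.
Difference = 660 frames; B is behind A.

660 frames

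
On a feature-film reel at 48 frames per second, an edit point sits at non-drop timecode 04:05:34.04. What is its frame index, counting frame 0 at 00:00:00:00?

Total seconds to the label: (4 × 3600 + 5 × 60 + 34) = 14734.
Frame index = 14734 × 48 + 4 = 707236.

frame 707236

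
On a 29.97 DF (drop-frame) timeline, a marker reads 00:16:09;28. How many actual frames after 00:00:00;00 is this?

Complete 10-minute blocks: 1, each 17982 frames → 17982.
Remaining 6 whole minutes in the current block: 1800 + 5 × 1798 = 10790 frames.
Within the current minute: 9 × 30 + 28 − 2 = 296 (labels ;00/;01 skipped at this minute). Total = 17982 + 10790 + 296 = 29068.

29068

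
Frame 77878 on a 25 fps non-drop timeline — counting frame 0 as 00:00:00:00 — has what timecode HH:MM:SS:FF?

77878 ÷ 25 = 3115 full seconds, remainder 3 frames.
3115 s = 0 h 51 min 55 s.
Timecode: 00:51:55:03.

00:51:55:03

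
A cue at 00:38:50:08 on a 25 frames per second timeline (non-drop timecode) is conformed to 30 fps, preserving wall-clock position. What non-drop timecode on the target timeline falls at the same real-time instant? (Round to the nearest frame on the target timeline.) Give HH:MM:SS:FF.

00:38:50:10

Source frame index: (0×3600 + 38×60 + 50) × 25 + 8 = 58258.
Real time: 58258 / (25) = 58258/25 s.
Target frame: (58258/25) × (30) = 349548/5 ≈ 69909.600 → 69910.
At 30 labels/s: frame 69910 → 00:38:50:10.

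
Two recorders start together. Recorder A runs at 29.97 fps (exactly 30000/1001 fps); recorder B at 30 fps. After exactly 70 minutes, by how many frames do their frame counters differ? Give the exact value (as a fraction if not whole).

18000/143 frames

70 min = 4200 s.
A emits 30000/1001 × 4200 = 18000000/143 frames; B emits 30 × 4200 = 126000.
Difference = 18000/143 frames (≈ 125.8741); B is ahead of A.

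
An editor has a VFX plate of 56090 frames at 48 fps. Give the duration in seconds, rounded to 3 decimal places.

1168.542 seconds

Running time = 56090 × 1/48 = 28045/24 s ≈ 1168.542 s.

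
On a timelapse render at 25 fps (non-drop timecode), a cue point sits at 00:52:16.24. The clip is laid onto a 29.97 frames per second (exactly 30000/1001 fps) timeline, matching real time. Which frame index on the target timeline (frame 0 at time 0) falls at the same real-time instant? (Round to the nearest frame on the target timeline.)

frame 94015

Source frame index: (0×3600 + 52×60 + 16) × 25 + 24 = 78424.
Real time: 78424 / (25) = 78424/25 s.
Target frame: (78424/25) × (30000/1001) = 94108800/1001 ≈ 94014.785 → 94015.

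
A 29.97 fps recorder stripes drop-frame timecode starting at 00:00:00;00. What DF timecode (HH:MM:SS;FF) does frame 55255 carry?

00:30:43;19

Each 10-minute DF block holds 10 × 60 × 30 − 9 × 2 = 17982 frames. 55255 ÷ 17982 → 3 full blocks, remainder 1309.
Within the partial block the first minute is 1800 frames and each further minute 1798, so 0 further minute boundaries passed. Total skipped labels = 18 × 3 + 2 × 0 = 54.
Non-drop label index = 55255 + 54 = 55309; at 30 labels/s that is 00:30:43:19, i.e. DF 00:30:43;19.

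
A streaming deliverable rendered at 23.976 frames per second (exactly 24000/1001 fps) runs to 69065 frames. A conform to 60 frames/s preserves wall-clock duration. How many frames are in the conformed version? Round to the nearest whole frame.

172835 frames

Frames at target rate = 69065 × (60) / (24000/1001) = 13826813/80 ≈ 172835.163.
Nearest whole frame: 172835.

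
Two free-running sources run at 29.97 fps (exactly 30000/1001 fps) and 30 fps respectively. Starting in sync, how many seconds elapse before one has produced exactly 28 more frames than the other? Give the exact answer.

The gap grows by |30 − 30000/1001| = 30/1001 frames per second.
Time for a 28-frame gap: 28 ÷ (30/1001) = 14014/15 s.

14014/15 seconds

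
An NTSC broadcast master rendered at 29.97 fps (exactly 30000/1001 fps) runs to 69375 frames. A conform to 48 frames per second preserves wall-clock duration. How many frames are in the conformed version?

111111 frames

Target frames = source frames × (target rate / source rate) = 69375 × (48)/(30000/1001) = 69375 × 1001/625 = 111111.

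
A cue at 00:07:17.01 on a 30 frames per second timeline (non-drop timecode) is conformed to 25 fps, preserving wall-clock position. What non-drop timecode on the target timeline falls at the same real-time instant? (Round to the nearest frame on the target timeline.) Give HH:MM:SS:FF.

Source frame index: (0×3600 + 7×60 + 17) × 30 + 1 = 13111.
Real time: 13111 / (30) = 13111/30 s.
Target frame: (13111/30) × (25) = 65555/6 ≈ 10925.833 → 10926.
At 25 labels/s: frame 10926 → 00:07:17:01.

00:07:17:01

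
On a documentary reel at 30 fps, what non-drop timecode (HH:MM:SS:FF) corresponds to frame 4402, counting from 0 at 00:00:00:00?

00:02:26:22

4402 ÷ 30 = 146 full seconds, remainder 22 frames.
146 s = 0 h 2 min 26 s.
Timecode: 00:02:26:22.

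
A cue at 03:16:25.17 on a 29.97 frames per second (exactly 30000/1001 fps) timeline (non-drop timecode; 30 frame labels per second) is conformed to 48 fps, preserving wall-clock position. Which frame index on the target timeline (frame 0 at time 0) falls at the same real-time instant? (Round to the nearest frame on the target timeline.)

frame 566273

Source frame index: (3×3600 + 16×60 + 25) × 30 + 17 = 353567.
Real time: 353567 / (30000/1001) = 353920567/30000 s.
Target frame: (353920567/30000) × (48) = 353920567/625 ≈ 566272.907 → 566273.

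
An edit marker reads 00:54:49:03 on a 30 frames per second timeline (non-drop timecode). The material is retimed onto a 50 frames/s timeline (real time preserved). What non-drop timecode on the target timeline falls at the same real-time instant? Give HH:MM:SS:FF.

Source frame index: (0×3600 + 54×60 + 49) × 30 + 3 = 98673.
Real time: 98673 / (30) = 32891/10 s.
Target frame: (32891/10) × (50) = 164455.
At 50 labels/s: frame 164455 → 00:54:49:05.

00:54:49:05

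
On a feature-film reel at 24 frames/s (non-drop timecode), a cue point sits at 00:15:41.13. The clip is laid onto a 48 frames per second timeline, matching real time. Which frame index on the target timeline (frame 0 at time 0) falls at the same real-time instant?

frame 45194

Source frame index: (0×3600 + 15×60 + 41) × 24 + 13 = 22597.
Real time: 22597 / (24) = 22597/24 s.
Target frame: (22597/24) × (48) = 45194.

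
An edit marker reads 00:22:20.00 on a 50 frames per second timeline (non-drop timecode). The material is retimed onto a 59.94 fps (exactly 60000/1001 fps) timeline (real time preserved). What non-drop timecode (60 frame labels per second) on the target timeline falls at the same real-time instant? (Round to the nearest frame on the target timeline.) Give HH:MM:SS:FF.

00:22:18:40

Source frame index: (0×3600 + 22×60 + 20) × 50 + 0 = 67000.
Real time: 67000 / (50) = 1340 s.
Target frame: (1340) × (60000/1001) = 80400000/1001 ≈ 80319.680 → 80320.
At 60 labels/s: frame 80320 → 00:22:18:40.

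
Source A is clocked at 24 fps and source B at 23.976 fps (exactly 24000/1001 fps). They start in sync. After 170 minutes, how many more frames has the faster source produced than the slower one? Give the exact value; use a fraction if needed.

170 min = 10200 s.
A emits 24 × 10200 = 244800 frames; B emits 24000/1001 × 10200 = 244800000/1001.
Difference = 244800/1001 frames (≈ 244.5554); B is behind A.

244800/1001 frames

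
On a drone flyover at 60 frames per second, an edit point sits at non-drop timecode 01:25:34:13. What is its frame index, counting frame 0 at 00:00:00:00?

Total seconds to the label: (1 × 3600 + 25 × 60 + 34) = 5134.
Frame index = 5134 × 60 + 13 = 308053.

frame 308053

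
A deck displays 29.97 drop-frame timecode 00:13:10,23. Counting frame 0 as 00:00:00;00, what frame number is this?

Complete 10-minute blocks: 1, each 17982 frames → 17982.
Remaining 3 whole minutes in the current block: 1800 + 2 × 1798 = 5396 frames.
Within the current minute: 10 × 30 + 23 − 2 = 321 (labels ;00/;01 skipped at this minute). Total = 17982 + 5396 + 321 = 23699.

23699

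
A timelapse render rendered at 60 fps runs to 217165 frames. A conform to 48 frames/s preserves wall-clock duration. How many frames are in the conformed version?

Target frames = source frames × (target rate / source rate) = 217165 × (48)/(60) = 217165 × 4/5 = 173732.

173732 frames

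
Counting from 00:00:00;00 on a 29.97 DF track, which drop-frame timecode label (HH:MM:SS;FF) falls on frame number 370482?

03:26:01;24

Each 10-minute DF block holds 10 × 60 × 30 − 9 × 2 = 17982 frames. 370482 ÷ 17982 → 20 full blocks, remainder 10842.
Within the partial block the first minute is 1800 frames and each further minute 1798, so 6 further minute boundaries passed. Total skipped labels = 18 × 20 + 2 × 6 = 372.
Non-drop label index = 370482 + 372 = 370854; at 30 labels/s that is 03:26:01:24, i.e. DF 03:26:01;24.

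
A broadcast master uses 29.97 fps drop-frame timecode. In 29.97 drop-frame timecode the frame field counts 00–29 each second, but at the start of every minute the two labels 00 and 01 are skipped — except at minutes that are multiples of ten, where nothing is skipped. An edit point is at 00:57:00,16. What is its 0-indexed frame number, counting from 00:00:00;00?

Complete 10-minute blocks: 5, each 17982 frames → 89910.
Remaining 7 whole minutes in the current block: 1800 + 6 × 1798 = 12588 frames.
Within the current minute: 0 × 30 + 16 − 2 = 14 (labels ;00/;01 skipped at this minute). Total = 89910 + 12588 + 14 = 102512.

102512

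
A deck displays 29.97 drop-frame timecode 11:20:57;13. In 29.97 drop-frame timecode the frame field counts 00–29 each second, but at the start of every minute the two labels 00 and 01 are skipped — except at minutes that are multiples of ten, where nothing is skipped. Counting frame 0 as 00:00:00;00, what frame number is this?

1224499

Complete 10-minute blocks: 68, each 17982 frames → 1222776.
Remaining 0 whole minutes in the current block: 0 frames.
Within the current minute: 57 × 30 + 13 = 1723. Total = 1222776 + 0 + 1723 = 1224499.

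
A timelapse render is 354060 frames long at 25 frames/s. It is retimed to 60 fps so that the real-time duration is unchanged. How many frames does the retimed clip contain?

849744 frames

Target frames = source frames × (target rate / source rate) = 354060 × (60)/(25) = 354060 × 12/5 = 849744.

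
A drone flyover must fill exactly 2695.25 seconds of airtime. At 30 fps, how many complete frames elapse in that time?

80857 frames

Frames = 2695.25 × 30 = 161715/2 ≈ 80857.5000.
Complete frames: 80857.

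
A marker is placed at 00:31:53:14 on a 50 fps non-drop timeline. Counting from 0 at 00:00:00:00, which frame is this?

Total seconds to the label: (0 × 3600 + 31 × 60 + 53) = 1913.
Frame index = 1913 × 50 + 14 = 95664.

frame 95664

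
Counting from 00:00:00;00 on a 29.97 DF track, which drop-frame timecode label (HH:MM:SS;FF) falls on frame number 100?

Each 10-minute DF block holds 10 × 60 × 30 − 9 × 2 = 17982 frames. 100 ÷ 17982 → 0 full blocks, remainder 100.
Within the partial block the first minute is 1800 frames and each further minute 1798, so 0 further minute boundaries passed. Total skipped labels = 18 × 0 + 2 × 0 = 0.
Non-drop label index = 100 + 0 = 100; at 30 labels/s that is 00:00:03:10, i.e. DF 00:00:03;10.

00:00:03;10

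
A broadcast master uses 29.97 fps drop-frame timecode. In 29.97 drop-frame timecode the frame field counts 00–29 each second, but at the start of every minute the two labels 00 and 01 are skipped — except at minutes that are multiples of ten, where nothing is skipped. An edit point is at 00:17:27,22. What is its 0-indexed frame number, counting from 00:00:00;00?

As if non-drop at 30 labels/s: (0 × 3600 + 17 × 60 + 27) × 30 + 22 = 31432.
Minute boundaries passed: 17; those not divisible by 10: 17 − 1 = 16; dropped labels = 2 × 16 = 32.
Actual frame index = 31432 − 32 = 31400.

31400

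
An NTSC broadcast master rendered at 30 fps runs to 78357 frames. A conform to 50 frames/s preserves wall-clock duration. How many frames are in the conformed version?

130595 frames

Target frames = source frames × (target rate / source rate) = 78357 × (50)/(30) = 78357 × 5/3 = 130595.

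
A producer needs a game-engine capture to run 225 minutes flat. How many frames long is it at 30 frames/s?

225 min = 13500 s.
Frames = 13500 × 30 = 405000.

405000 frames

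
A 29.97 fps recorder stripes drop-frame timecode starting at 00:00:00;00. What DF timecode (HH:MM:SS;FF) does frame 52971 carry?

Each 10-minute DF block holds 10 × 60 × 30 − 9 × 2 = 17982 frames. 52971 ÷ 17982 → 2 full blocks, remainder 17007.
Within the partial block the first minute is 1800 frames and each further minute 1798, so 9 further minute boundaries passed. Total skipped labels = 18 × 2 + 2 × 9 = 54.
Non-drop label index = 52971 + 54 = 53025; at 30 labels/s that is 00:29:27:15, i.e. DF 00:29:27;15.

00:29:27;15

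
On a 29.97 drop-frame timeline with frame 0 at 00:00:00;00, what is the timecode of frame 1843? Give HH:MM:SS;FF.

00:01:01;15

Each 10-minute DF block holds 10 × 60 × 30 − 9 × 2 = 17982 frames. 1843 ÷ 17982 → 0 full blocks, remainder 1843.
Within the partial block the first minute is 1800 frames and each further minute 1798, so 1 further minute boundary passed. Total skipped labels = 18 × 0 + 2 × 1 = 2.
Non-drop label index = 1843 + 2 = 1845; at 30 labels/s that is 00:01:01:15, i.e. DF 00:01:01;15.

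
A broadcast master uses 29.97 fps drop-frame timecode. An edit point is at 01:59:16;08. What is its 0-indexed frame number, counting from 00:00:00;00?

Complete 10-minute blocks: 11, each 17982 frames → 197802.
Remaining 9 whole minutes in the current block: 1800 + 8 × 1798 = 16184 frames.
Within the current minute: 16 × 30 + 8 − 2 = 486 (labels ;00/;01 skipped at this minute). Total = 197802 + 16184 + 486 = 214472.

214472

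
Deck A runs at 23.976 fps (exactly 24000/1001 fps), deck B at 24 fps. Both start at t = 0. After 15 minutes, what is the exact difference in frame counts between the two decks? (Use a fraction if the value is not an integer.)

21600/1001 frames

15 min = 900 s.
A emits 24000/1001 × 900 = 21600000/1001 frames; B emits 24 × 900 = 21600.
Difference = 21600/1001 frames (≈ 21.5784); B is ahead of A.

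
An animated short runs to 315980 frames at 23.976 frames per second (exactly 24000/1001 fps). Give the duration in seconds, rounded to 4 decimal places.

13178.9992 seconds

Running time = 315980 × 1001/24000 = 15814799/1200 s ≈ 13178.9992 s.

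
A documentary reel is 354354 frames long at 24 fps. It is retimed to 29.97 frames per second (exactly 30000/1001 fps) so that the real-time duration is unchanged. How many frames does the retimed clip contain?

442500 frames

Target frames = source frames × (target rate / source rate) = 354354 × (30000/1001)/(24) = 354354 × 1250/1001 = 442500.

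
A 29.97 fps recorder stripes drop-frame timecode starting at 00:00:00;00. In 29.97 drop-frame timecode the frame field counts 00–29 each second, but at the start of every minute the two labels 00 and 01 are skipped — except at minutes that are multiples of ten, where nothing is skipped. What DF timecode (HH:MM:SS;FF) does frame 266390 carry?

Each 10-minute DF block holds 10 × 60 × 30 − 9 × 2 = 17982 frames. 266390 ÷ 17982 → 14 full blocks, remainder 14642.
Within the partial block the first minute is 1800 frames and each further minute 1798, so 8 further minute boundaries passed. Total skipped labels = 18 × 14 + 2 × 8 = 268.
Non-drop label index = 266390 + 268 = 266658; at 30 labels/s that is 02:28:08:18, i.e. DF 02:28:08;18.

02:28:08;18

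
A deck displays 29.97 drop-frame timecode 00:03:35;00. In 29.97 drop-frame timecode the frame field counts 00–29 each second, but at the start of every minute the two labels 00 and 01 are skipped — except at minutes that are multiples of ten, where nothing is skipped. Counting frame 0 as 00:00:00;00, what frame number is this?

6444

Complete 10-minute blocks: 0, each 17982 frames → 0.
Remaining 3 whole minutes in the current block: 1800 + 2 × 1798 = 5396 frames.
Within the current minute: 35 × 30 + 0 − 2 = 1048 (labels ;00/;01 skipped at this minute). Total = 0 + 5396 + 1048 = 6444.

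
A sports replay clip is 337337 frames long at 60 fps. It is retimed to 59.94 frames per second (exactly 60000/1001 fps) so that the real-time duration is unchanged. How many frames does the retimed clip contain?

337000 frames

Target frames = source frames × (target rate / source rate) = 337337 × (60000/1001)/(60) = 337337 × 1000/1001 = 337000.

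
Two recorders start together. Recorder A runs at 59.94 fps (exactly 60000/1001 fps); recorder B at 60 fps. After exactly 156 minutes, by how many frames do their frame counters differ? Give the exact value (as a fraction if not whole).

43200/77 frames

156 min = 9360 s.
A emits 60000/1001 × 9360 = 43200000/77 frames; B emits 60 × 9360 = 561600.
Difference = 43200/77 frames (≈ 561.0390); B is ahead of A.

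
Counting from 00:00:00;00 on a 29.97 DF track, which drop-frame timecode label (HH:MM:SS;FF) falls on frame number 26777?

00:14:53;13

Ten DF minutes hold 17982 frames, so frame 26777 lies in block 1 (frames 17982–35963) with 8795 frames into that block.
The block's first minute is 1800 frames and the rest 1798 each; 8795 frames reaches minute 4, so 1 × 18 + 4 × 2 = 26 labels have been skipped so far.
Adding those back, label number 26777 + 26 = 26803 at 30 labels/s is 893 s + 13 f = 0 h 14 min 53 s frame 13, i.e. 00:14:53;13.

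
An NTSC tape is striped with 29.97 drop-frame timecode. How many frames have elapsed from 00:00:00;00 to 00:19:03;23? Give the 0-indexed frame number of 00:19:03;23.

Complete 10-minute blocks: 1, each 17982 frames → 17982.
Remaining 9 whole minutes in the current block: 1800 + 8 × 1798 = 16184 frames.
Within the current minute: 3 × 30 + 23 − 2 = 111 (labels ;00/;01 skipped at this minute). Total = 17982 + 16184 + 111 = 34277.

34277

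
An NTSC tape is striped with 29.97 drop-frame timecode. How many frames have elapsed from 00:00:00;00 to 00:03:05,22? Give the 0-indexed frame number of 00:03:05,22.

As if non-drop at 30 labels/s: (0 × 3600 + 3 × 60 + 5) × 30 + 22 = 5572.
Minute boundaries passed: 3; those not divisible by 10: 3 − 0 = 3; dropped labels = 2 × 3 = 6.
Actual frame index = 5572 − 6 = 5566.

5566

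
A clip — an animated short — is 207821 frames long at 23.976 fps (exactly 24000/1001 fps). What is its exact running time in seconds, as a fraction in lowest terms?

Running time = 207821 ÷ (24000/1001) = 207821 × 1001/24000 = 208028821/24000 s.

208028821/24000 seconds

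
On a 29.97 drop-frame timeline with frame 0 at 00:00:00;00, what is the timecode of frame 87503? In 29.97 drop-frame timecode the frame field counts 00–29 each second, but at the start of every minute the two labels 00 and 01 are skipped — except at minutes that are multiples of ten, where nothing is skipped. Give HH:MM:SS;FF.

00:48:39;21

Ten DF minutes hold 17982 frames, so frame 87503 lies in block 4 (frames 71928–89909) with 15575 frames into that block.
The block's first minute is 1800 frames and the rest 1798 each; 15575 frames reaches minute 8, so 4 × 18 + 8 × 2 = 88 labels have been skipped so far.
Adding those back, label number 87503 + 88 = 87591 at 30 labels/s is 2919 s + 21 f = 0 h 48 min 39 s frame 21, i.e. 00:48:39;21.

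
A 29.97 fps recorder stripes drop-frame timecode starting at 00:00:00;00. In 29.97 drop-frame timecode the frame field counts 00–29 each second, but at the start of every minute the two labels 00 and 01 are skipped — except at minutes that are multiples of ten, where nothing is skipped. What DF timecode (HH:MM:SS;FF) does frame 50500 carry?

Ten DF minutes hold 17982 frames, so frame 50500 lies in block 2 (frames 35964–53945) with 14536 frames into that block.
The block's first minute is 1800 frames and the rest 1798 each; 14536 frames reaches minute 8, so 2 × 18 + 8 × 2 = 52 labels have been skipped so far.
Adding those back, label number 50500 + 52 = 50552 at 30 labels/s is 1685 s + 2 f = 0 h 28 min 5 s frame 2, i.e. 00:28:05;02.

00:28:05;02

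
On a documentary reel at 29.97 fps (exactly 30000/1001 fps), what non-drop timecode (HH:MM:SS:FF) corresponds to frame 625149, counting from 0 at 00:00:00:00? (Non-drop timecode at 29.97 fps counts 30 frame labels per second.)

625149 ÷ 30 = 20838 full seconds, remainder 9 frames.
20838 s = 5 h 47 min 18 s.
Timecode: 05:47:18:09.

05:47:18:09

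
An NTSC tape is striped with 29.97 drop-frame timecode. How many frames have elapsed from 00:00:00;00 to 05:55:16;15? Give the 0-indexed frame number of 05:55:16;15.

Complete 10-minute blocks: 35, each 17982 frames → 629370.
Remaining 5 whole minutes in the current block: 1800 + 4 × 1798 = 8992 frames.
Within the current minute: 16 × 30 + 15 − 2 = 493 (labels ;00/;01 skipped at this minute). Total = 629370 + 8992 + 493 = 638855.

638855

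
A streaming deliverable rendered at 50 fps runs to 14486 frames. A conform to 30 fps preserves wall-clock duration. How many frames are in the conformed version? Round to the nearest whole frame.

Frames at target rate = 14486 × (30) / (50) = 43458/5 ≈ 8691.600.
Nearest whole frame: 8692.

8692 frames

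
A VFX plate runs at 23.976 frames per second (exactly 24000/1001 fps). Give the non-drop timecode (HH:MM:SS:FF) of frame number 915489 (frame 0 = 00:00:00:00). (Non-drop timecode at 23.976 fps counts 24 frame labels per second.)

915489 ÷ 24 = 38145 full seconds, remainder 9 frames.
38145 s = 10 h 35 min 45 s.
Timecode: 10:35:45:09.

10:35:45:09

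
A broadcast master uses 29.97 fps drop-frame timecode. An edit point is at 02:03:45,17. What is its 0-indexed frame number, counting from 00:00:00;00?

As if non-drop at 30 labels/s: (2 × 3600 + 3 × 60 + 45) × 30 + 17 = 222767.
Minute boundaries passed: 123; those not divisible by 10: 123 − 12 = 111; dropped labels = 2 × 111 = 222.
Actual frame index = 222767 − 222 = 222545.

222545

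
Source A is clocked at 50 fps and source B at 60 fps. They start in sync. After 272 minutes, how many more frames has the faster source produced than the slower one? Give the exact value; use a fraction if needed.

163200 frames

272 min = 16320 s.
A emits 50 × 16320 = 816000 frames; B emits 60 × 16320 = 979200.
Difference = 163200 frames; B is ahead of A.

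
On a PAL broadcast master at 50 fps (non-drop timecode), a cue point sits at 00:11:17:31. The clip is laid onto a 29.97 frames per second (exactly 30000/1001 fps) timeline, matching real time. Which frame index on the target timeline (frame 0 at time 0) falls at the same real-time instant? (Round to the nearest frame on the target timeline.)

frame 20308

Source frame index: (0×3600 + 11×60 + 17) × 50 + 31 = 33881.
Real time: 33881 / (50) = 33881/50 s.
Target frame: (33881/50) × (30000/1001) = 20328600/1001 ≈ 20308.292 → 20308.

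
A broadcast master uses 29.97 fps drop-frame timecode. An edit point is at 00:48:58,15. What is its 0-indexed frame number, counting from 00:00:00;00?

88067

As if non-drop at 30 labels/s: (0 × 3600 + 48 × 60 + 58) × 30 + 15 = 88155.
Minute boundaries passed: 48; those not divisible by 10: 48 − 4 = 44; dropped labels = 2 × 44 = 88.
Actual frame index = 88155 − 88 = 88067.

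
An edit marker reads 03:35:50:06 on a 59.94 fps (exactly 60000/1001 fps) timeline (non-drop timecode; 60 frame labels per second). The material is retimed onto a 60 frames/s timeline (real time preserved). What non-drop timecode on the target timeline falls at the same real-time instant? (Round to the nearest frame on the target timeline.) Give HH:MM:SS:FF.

Source frame index: (3×3600 + 35×60 + 50) × 60 + 6 = 777006.
Real time: 777006 / (60000/1001) = 129630501/10000 s.
Target frame: (129630501/10000) × (60) = 388891503/500 ≈ 777783.006 → 777783.
At 60 labels/s: frame 777783 → 03:36:03:03.

03:36:03:03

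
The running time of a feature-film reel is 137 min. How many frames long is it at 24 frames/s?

137 min = 8220 s.
Frames = 8220 × 24 = 197280.

197280 frames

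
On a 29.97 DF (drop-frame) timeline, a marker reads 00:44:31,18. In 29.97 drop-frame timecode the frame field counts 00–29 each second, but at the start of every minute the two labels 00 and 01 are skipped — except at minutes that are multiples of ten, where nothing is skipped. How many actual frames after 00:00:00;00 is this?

80068

As if non-drop at 30 labels/s: (0 × 3600 + 44 × 60 + 31) × 30 + 18 = 80148.
Minute boundaries passed: 44; those not divisible by 10: 44 − 4 = 40; dropped labels = 2 × 40 = 80.
Actual frame index = 80148 − 80 = 80068.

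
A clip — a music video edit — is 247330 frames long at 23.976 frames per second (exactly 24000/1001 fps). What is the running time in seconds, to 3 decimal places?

10315.722 seconds

Running time = 247330 × 1001/24000 = 24757733/2400 s ≈ 10315.722 s.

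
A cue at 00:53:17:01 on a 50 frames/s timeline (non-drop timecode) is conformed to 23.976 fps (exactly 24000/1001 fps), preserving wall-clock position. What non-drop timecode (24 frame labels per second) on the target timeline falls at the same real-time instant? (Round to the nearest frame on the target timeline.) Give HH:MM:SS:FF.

Source frame index: (0×3600 + 53×60 + 17) × 50 + 1 = 159851.
Real time: 159851 / (50) = 159851/50 s.
Target frame: (159851/50) × (24000/1001) = 76728480/1001 ≈ 76651.828 → 76652.
At 24 labels/s: frame 76652 → 00:53:13:20.

00:53:13:20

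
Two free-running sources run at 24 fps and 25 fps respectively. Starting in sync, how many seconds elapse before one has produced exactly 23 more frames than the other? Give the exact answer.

The gap grows by |25 − 24| = 1 frame per second.
Time for a 23-frame gap: 23 ÷ (1) = 23 s.

23 seconds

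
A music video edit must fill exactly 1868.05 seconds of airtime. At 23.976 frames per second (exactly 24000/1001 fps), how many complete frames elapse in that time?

Frames = 1868.05 × 24000/1001 = 44833200/1001 ≈ 44788.4116.
Complete frames: 44788.

44788 frames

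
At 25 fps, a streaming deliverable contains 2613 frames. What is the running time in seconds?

Running time = 2613 / (25) = 104.52 s.

104.52 seconds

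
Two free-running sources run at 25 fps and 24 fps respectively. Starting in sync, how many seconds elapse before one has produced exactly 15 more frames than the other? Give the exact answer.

The gap grows by |24 − 25| = 1 frame per second.
Time for a 15-frame gap: 15 ÷ (1) = 15 s.

15 seconds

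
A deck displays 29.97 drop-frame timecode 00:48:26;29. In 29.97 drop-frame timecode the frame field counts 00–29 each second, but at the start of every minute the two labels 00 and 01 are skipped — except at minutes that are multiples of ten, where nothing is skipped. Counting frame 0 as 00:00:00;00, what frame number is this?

Complete 10-minute blocks: 4, each 17982 frames → 71928.
Remaining 8 whole minutes in the current block: 1800 + 7 × 1798 = 14386 frames.
Within the current minute: 26 × 30 + 29 − 2 = 807 (labels ;00/;01 skipped at this minute). Total = 71928 + 14386 + 807 = 87121.

87121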